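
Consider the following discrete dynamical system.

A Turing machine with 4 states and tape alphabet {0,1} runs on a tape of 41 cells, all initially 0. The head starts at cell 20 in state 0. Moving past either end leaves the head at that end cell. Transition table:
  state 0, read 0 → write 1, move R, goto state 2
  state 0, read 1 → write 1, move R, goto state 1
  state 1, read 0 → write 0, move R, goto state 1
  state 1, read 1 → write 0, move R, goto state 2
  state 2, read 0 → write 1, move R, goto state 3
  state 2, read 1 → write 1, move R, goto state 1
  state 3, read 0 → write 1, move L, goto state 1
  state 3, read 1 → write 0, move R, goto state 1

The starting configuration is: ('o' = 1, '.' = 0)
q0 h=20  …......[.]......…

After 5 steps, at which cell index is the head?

23

gen 0: q0 h=20  …......[.]......…
gen 1: q2 h=21  ….....o[.]......…
gen 2: q3 h=22  …....oo[.]......…
gen 3: q1 h=21  ….....o[o]o.....…
gen 4: q2 h=22  …....o.[o]......…
gen 5: q1 h=23  …...o.o[.]......…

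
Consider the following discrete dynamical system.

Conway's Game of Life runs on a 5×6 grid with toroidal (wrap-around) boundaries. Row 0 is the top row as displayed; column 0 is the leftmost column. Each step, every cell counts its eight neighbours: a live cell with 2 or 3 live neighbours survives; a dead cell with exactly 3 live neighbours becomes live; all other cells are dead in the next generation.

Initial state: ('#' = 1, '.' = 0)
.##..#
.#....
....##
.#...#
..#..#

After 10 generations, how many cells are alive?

k=0  .##..#
.#....
....##
.#...#
..#..#
k=1  .##...
.##.##
....##
.....#
..#.##
k=2  ......
.##.##
...#..
#..#..
######
k=3  ......
..###.
##.#.#
#.....
######
k=4  #.....
######
##.#.#
......
######
k=5  ......
...#..
...#..
......
######
k=6  ##...#
......
......
##...#
######
k=7  ...#..
#.....
#.....
...#..
...#..
k=8  ......
......
......
......
..###.
k=9  ...#..
......
......
...#..
...#..
k=10  ......
......
......
......
..###.

3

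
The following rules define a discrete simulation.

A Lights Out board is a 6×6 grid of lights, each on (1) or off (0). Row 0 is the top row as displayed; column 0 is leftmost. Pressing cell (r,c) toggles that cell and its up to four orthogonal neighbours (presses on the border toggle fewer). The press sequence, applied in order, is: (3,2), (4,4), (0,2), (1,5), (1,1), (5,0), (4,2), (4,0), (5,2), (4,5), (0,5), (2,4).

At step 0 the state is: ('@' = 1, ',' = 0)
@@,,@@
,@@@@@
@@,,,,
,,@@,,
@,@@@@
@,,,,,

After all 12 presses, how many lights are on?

0) @@,,@@
,@@@@@
@@,,,,
,,@@,,
@,@@@@
@,,,,,
1) @@,,@@
,@@@@@
@@@,,,
,@,,,,
@,,@@@
@,,,,,
2) @@,,@@
,@@@@@
@@@,,,
,@,,@,
@,,,,,
@,,,@,
3) @,@@@@
,@,@@@
@@@,,,
,@,,@,
@,,,,,
@,,,@,
4) @,@@@,
,@,@,,
@@@,,@
,@,,@,
@,,,,,
@,,,@,
5) @@@@@,
@,@@,,
@,@,,@
,@,,@,
@,,,,,
@,,,@,
6) @@@@@,
@,@@,,
@,@,,@
,@,,@,
,,,,,,
,@,,@,
7) @@@@@,
@,@@,,
@,@,,@
,@@,@,
,@@@,,
,@@,@,
8) @@@@@,
@,@@,,
@,@,,@
@@@,@,
@,@@,,
@@@,@,
9) @@@@@,
@,@@,,
@,@,,@
@@@,@,
@,,@,,
@,,@@,
10) @@@@@,
@,@@,,
@,@,,@
@@@,@@
@,,@@@
@,,@@@
11) @@@@,@
@,@@,@
@,@,,@
@@@,@@
@,,@@@
@,,@@@
12) @@@@,@
@,@@@@
@,@@@,
@@@,,@
@,,@@@
@,,@@@

26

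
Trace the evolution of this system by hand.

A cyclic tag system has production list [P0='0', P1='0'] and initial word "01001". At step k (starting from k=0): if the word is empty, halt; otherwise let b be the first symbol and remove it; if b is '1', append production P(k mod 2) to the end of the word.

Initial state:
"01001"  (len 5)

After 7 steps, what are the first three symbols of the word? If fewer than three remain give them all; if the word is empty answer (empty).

(empty)

k=0  "01001"  (len 5)
k=1  "1001"  (len 4)
k=2  "0010"  (len 4)
k=3  "010"  (len 3)
k=4  "10"  (len 2)
k=5  "00"  (len 2)
k=6  "0"  (len 1)
k=7  (halted — word empty)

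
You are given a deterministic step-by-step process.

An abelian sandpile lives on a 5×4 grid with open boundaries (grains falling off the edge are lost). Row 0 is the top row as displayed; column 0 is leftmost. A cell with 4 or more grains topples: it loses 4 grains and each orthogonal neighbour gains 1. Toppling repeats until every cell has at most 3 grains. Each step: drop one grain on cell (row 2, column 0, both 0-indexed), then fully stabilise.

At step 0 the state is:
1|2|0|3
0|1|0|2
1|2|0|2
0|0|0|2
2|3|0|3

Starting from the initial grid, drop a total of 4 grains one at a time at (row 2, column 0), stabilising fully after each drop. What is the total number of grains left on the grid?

k=0  1|2|0|3
0|1|0|2
1|2|0|2
0|0|0|2
2|3|0|3
k=1  1|2|0|3
0|1|0|2
2|2|0|2
0|0|0|2
2|3|0|3
k=2  1|2|0|3
0|1|0|2
3|2|0|2
0|0|0|2
2|3|0|3
k=3  1|2|0|3
1|1|0|2
0|3|0|2
1|0|0|2
2|3|0|3
k=4  1|2|0|3
1|1|0|2
1|3|0|2
1|0|0|2
2|3|0|3

27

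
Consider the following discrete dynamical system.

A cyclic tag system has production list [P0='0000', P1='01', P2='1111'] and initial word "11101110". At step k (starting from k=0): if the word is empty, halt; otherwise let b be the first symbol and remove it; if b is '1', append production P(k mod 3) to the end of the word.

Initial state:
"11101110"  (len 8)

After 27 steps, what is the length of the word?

33

k=0  "11101110"  (len 8)
k=1  "11011100000"  (len 11)
k=2  "101110000001"  (len 12)
k=3  "011100000011111"  (len 15)
k=4  "11100000011111"  (len 14)
k=5  "110000001111101"  (len 15)
k=6  "100000011111011111"  (len 18)
k=7  "000000111110111110000"  (len 21)
k=8  "00000111110111110000"  (len 20)
k=9  "0000111110111110000"  (len 19)
k=10  "000111110111110000"  (len 18)
k=11  "00111110111110000"  (len 17)
k=12  "0111110111110000"  (len 16)
k=13  "111110111110000"  (len 15)
k=14  "1111011111000001"  (len 16)
k=15  "1110111110000011111"  (len 19)
k=16  "1101111100000111110000"  (len 22)
k=17  "10111110000011111000001"  (len 23)
k=18  "01111100000111110000011111"  (len 26)
k=19  "1111100000111110000011111"  (len 25)
k=20  "11110000011111000001111101"  (len 26)
k=21  "11100000111110000011111011111"  (len 29)
k=22  "11000001111100000111110111110000"  (len 32)
k=23  "100000111110000011111011111000001"  (len 33)
k=24  "000001111100000111110111110000011111"  (len 36)
k=25  "00001111100000111110111110000011111"  (len 35)
k=26  "0001111100000111110111110000011111"  (len 34)
k=27  "001111100000111110111110000011111"  (len 33)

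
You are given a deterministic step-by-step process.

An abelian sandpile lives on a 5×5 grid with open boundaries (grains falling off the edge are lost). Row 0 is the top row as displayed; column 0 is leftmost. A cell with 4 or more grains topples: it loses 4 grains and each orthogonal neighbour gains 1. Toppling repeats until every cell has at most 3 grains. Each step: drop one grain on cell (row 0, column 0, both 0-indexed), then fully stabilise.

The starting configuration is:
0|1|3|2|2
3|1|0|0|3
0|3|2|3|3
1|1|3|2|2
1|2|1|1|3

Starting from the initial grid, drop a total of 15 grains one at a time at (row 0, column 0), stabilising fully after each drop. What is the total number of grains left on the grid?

step 0: 0|1|3|2|2
3|1|0|0|3
0|3|2|3|3
1|1|3|2|2
1|2|1|1|3
step 1: 1|1|3|2|2
3|1|0|0|3
0|3|2|3|3
1|1|3|2|2
1|2|1|1|3
step 2: 2|1|3|2|2
3|1|0|0|3
0|3|2|3|3
1|1|3|2|2
1|2|1|1|3
step 3: 3|1|3|2|2
3|1|0|0|3
0|3|2|3|3
1|1|3|2|2
1|2|1|1|3
step 4: 1|2|3|2|2
0|2|0|0|3
1|3|2|3|3
1|1|3|2|2
1|2|1|1|3
step 5: 2|2|3|2|2
0|2|0|0|3
1|3|2|3|3
1|1|3|2|2
1|2|1|1|3
step 6: 3|2|3|2|2
0|2|0|0|3
1|3|2|3|3
1|1|3|2|2
1|2|1|1|3
step 7: 0|3|3|2|2
1|2|0|0|3
1|3|2|3|3
1|1|3|2|2
1|2|1|1|3
step 8: 1|3|3|2|2
1|2|0|0|3
1|3|2|3|3
1|1|3|2|2
1|2|1|1|3
step 9: 2|3|3|2|2
1|2|0|0|3
1|3|2|3|3
1|1|3|2|2
1|2|1|1|3
step 10: 3|3|3|2|2
1|2|0|0|3
1|3|2|3|3
1|1|3|2|2
1|2|1|1|3
step 11: 1|1|0|3|2
2|3|1|0|3
1|3|2|3|3
1|1|3|2|2
1|2|1|1|3
step 12: 2|1|0|3|2
2|3|1|0|3
1|3|2|3|3
1|1|3|2|2
1|2|1|1|3
step 13: 3|1|0|3|2
2|3|1|0|3
1|3|2|3|3
1|1|3|2|2
1|2|1|1|3
step 14: 0|2|0|3|2
3|3|1|0|3
1|3|2|3|3
1|1|3|2|2
1|2|1|1|3
step 15: 1|2|0|3|2
3|3|1|0|3
1|3|2|3|3
1|1|3|2|2
1|2|1|1|3

47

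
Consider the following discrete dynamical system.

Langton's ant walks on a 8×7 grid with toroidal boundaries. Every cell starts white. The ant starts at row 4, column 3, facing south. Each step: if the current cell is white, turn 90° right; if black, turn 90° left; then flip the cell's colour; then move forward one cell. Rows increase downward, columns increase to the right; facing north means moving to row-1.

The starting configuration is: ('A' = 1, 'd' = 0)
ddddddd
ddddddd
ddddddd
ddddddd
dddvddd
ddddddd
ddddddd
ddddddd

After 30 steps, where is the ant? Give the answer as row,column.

3,4

k=0  ddddddd
ddddddd
ddddddd
ddddddd
dddvddd
ddddddd
ddddddd
ddddddd
k=1  ddddddd
ddddddd
ddddddd
ddddddd
dd<Addd
ddddddd
ddddddd
ddddddd
k=2  ddddddd
ddddddd
ddddddd
dd^dddd
ddAAddd
ddddddd
ddddddd
ddddddd
k=3  ddddddd
ddddddd
ddddddd
ddA>ddd
ddAAddd
ddddddd
ddddddd
ddddddd
k=4  ddddddd
ddddddd
ddddddd
ddAAddd
ddAvddd
ddddddd
ddddddd
ddddddd
k=5  ddddddd
ddddddd
ddddddd
ddAAddd
ddAd>dd
ddddddd
ddddddd
ddddddd
k=6  ddddddd
ddddddd
ddddddd
ddAAddd
ddAdAdd
ddddvdd
ddddddd
ddddddd
k=7  ddddddd
ddddddd
ddddddd
ddAAddd
ddAdAdd
ddd<Add
ddddddd
ddddddd
k=8  ddddddd
ddddddd
ddddddd
ddAAddd
ddA^Add
dddAAdd
ddddddd
ddddddd
k=9  ddddddd
ddddddd
ddddddd
ddAAddd
ddAA>dd
dddAAdd
ddddddd
ddddddd
k=10  ddddddd
ddddddd
ddddddd
ddAA^dd
ddAAddd
dddAAdd
ddddddd
ddddddd
k=11  ddddddd
ddddddd
ddddddd
ddAAA>d
ddAAddd
dddAAdd
ddddddd
ddddddd
k=12  ddddddd
ddddddd
ddddddd
ddAAAAd
ddAAdvd
dddAAdd
ddddddd
ddddddd
k=13  ddddddd
ddddddd
ddddddd
ddAAAAd
ddAA<Ad
dddAAdd
ddddddd
ddddddd
k=14  ddddddd
ddddddd
ddddddd
ddAA^Ad
ddAAAAd
dddAAdd
ddddddd
ddddddd
k=15  ddddddd
ddddddd
ddddddd
ddA<dAd
ddAAAAd
dddAAdd
ddddddd
ddddddd
k=16  ddddddd
ddddddd
ddddddd
ddAddAd
ddAvAAd
dddAAdd
ddddddd
ddddddd
k=17  ddddddd
ddddddd
ddddddd
ddAddAd
ddAd>Ad
dddAAdd
ddddddd
ddddddd
k=18  ddddddd
ddddddd
ddddddd
ddAd^Ad
ddAddAd
dddAAdd
ddddddd
ddddddd
k=19  ddddddd
ddddddd
ddddddd
ddAdA>d
ddAddAd
dddAAdd
ddddddd
ddddddd
k=20  ddddddd
ddddddd
ddddd^d
ddAdAdd
ddAddAd
dddAAdd
ddddddd
ddddddd
k=21  ddddddd
ddddddd
dddddA>
ddAdAdd
ddAddAd
dddAAdd
ddddddd
ddddddd
k=22  ddddddd
ddddddd
dddddAA
ddAdAdv
ddAddAd
dddAAdd
ddddddd
ddddddd
k=23  ddddddd
ddddddd
dddddAA
ddAdA<A
ddAddAd
dddAAdd
ddddddd
ddddddd
k=24  ddddddd
ddddddd
ddddd^A
ddAdAAA
ddAddAd
dddAAdd
ddddddd
ddddddd
k=25  ddddddd
ddddddd
dddd<dA
ddAdAAA
ddAddAd
dddAAdd
ddddddd
ddddddd
k=26  ddddddd
dddd^dd
ddddAdA
ddAdAAA
ddAddAd
dddAAdd
ddddddd
ddddddd
k=27  ddddddd
ddddA>d
ddddAdA
ddAdAAA
ddAddAd
dddAAdd
ddddddd
ddddddd
k=28  ddddddd
ddddAAd
ddddAvA
ddAdAAA
ddAddAd
dddAAdd
ddddddd
ddddddd
k=29  ddddddd
ddddAAd
dddd<AA
ddAdAAA
ddAddAd
dddAAdd
ddddddd
ddddddd
k=30  ddddddd
ddddAAd
dddddAA
ddAdvAA
ddAddAd
dddAAdd
ddddddd
ddddddd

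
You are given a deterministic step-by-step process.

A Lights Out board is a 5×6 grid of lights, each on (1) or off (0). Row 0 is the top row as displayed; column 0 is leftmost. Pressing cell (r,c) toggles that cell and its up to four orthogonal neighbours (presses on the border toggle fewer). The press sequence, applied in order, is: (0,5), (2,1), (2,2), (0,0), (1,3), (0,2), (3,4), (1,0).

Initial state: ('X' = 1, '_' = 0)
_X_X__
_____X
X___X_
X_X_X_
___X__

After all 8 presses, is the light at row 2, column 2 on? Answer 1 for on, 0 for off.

0

0) _X_X__
_____X
X___X_
X_X_X_
___X__
1) _X_XXX
______
X___X_
X_X_X_
___X__
2) _X_XXX
_X____
_XX_X_
XXX_X_
___X__
3) _X_XXX
_XX___
___XX_
XX__X_
___X__
4) X__XXX
XXX___
___XX_
XX__X_
___X__
5) X___XX
XX_XX_
____X_
XX__X_
___X__
6) XXXXXX
XXXXX_
____X_
XX__X_
___X__
7) XXXXXX
XXXXX_
______
XX_X_X
___XX_
8) _XXXXX
__XXX_
X_____
XX_X_X
___XX_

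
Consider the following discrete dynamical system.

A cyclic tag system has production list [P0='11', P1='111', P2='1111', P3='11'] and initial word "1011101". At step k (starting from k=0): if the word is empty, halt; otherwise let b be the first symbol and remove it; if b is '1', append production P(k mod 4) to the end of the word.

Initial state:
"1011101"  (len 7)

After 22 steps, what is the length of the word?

k=0  "1011101"  (len 7)
k=1  "01110111"  (len 8)
k=2  "1110111"  (len 7)
k=3  "1101111111"  (len 10)
k=4  "10111111111"  (len 11)
k=5  "011111111111"  (len 12)
k=6  "11111111111"  (len 11)
k=7  "11111111111111"  (len 14)
k=8  "111111111111111"  (len 15)
k=9  "1111111111111111"  (len 16)
k=10  "111111111111111111"  (len 18)
k=11  "111111111111111111111"  (len 21)
k=12  "1111111111111111111111"  (len 22)
k=13  "11111111111111111111111"  (len 23)
k=14  "1111111111111111111111111"  (len 25)
k=15  "1111111111111111111111111111"  (len 28)
k=16  "11111111111111111111111111111"  (len 29)
k=17  "111111111111111111111111111111"  (len 30)
k=18  "11111111111111111111111111111111"  (len 32)
k=19  "11111111111111111111111111111111111"  (len 35)
k=20  "111111111111111111111111111111111111"  (len 36)
k=21  "1111111111111111111111111111111111111"  (len 37)
k=22  "111111111111111111111111111111111111111"  (len 39)

39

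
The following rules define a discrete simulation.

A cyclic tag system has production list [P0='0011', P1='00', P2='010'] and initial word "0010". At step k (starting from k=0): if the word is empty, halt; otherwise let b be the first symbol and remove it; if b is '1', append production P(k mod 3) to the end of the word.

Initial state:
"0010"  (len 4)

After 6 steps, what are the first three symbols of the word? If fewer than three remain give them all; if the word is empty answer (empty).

gen 0: "0010"  (len 4)
gen 1: "010"  (len 3)
gen 2: "10"  (len 2)
gen 3: "0010"  (len 4)
gen 4: "010"  (len 3)
gen 5: "10"  (len 2)
gen 6: "0010"  (len 4)

001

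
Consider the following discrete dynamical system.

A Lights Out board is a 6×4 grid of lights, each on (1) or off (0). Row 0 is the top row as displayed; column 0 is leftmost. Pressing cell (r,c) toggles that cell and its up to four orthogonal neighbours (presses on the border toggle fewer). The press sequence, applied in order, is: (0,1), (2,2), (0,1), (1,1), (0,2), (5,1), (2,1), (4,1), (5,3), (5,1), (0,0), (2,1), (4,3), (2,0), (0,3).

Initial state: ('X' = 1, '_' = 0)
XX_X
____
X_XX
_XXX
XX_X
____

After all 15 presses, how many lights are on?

t=0: XX_X
____
X_XX
_XXX
XX_X
____
t=1: __XX
_X__
X_XX
_XXX
XX_X
____
t=2: __XX
_XX_
XX__
_X_X
XX_X
____
t=3: XX_X
__X_
XX__
_X_X
XX_X
____
t=4: X__X
XX__
X___
_X_X
XX_X
____
t=5: XXX_
XXX_
X___
_X_X
XX_X
____
t=6: XXX_
XXX_
X___
_X_X
X__X
XXX_
t=7: XXX_
X_X_
_XX_
___X
X__X
XXX_
t=8: XXX_
X_X_
_XX_
_X_X
_XXX
X_X_
t=9: XXX_
X_X_
_XX_
_X_X
_XX_
X__X
t=10: XXX_
X_X_
_XX_
_X_X
__X_
_XXX
t=11: __X_
__X_
_XX_
_X_X
__X_
_XXX
t=12: __X_
_XX_
X___
___X
__X_
_XXX
t=13: __X_
_XX_
X___
____
___X
_XX_
t=14: __X_
XXX_
_X__
X___
___X
_XX_
t=15: ___X
XXXX
_X__
X___
___X
_XX_

10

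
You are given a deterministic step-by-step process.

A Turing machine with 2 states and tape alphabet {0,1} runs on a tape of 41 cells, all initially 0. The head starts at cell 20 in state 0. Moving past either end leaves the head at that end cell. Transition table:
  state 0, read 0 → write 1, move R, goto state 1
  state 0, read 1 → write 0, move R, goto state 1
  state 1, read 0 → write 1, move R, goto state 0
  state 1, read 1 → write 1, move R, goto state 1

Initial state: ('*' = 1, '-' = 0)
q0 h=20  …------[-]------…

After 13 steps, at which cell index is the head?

[0] q0 h=20  …------[-]------…
[1] q1 h=21  …-----*[-]------…
[2] q0 h=22  …----**[-]------…
[3] q1 h=23  …---***[-]------…
[4] q0 h=24  …--****[-]------…
[5] q1 h=25  …-*****[-]------…
[6] q0 h=26  …******[-]------…
[7] q1 h=27  …******[-]------…
[8] q0 h=28  …******[-]------…
[9] q1 h=29  …******[-]------…
[10] q0 h=30  …******[-]------…
[11] q1 h=31  …******[-]------…
[12] q0 h=32  …******[-]------…
[13] q1 h=33  …******[-]------…

33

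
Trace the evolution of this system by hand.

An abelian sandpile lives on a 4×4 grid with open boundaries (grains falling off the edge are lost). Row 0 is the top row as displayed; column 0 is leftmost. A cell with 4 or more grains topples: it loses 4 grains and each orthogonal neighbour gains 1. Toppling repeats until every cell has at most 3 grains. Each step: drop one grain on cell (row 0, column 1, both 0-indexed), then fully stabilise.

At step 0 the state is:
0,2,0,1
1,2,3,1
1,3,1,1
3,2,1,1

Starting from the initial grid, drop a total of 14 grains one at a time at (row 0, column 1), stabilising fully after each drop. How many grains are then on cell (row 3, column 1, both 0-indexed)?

3

[0] 0,2,0,1
1,2,3,1
1,3,1,1
3,2,1,1
[1] 0,3,0,1
1,2,3,1
1,3,1,1
3,2,1,1
[2] 1,0,1,1
1,3,3,1
1,3,1,1
3,2,1,1
[3] 1,1,1,1
1,3,3,1
1,3,1,1
3,2,1,1
[4] 1,2,1,1
1,3,3,1
1,3,1,1
3,2,1,1
[5] 1,3,1,1
1,3,3,1
1,3,1,1
3,2,1,1
[6] 2,1,3,1
2,2,0,2
2,0,3,1
3,3,1,1
[7] 2,2,3,1
2,2,0,2
2,0,3,1
3,3,1,1
[8] 2,3,3,1
2,2,0,2
2,0,3,1
3,3,1,1
[9] 3,1,0,2
2,3,1,2
2,0,3,1
3,3,1,1
[10] 3,2,0,2
2,3,1,2
2,0,3,1
3,3,1,1
[11] 3,3,0,2
2,3,1,2
2,0,3,1
3,3,1,1
[12] 1,2,1,2
0,1,2,2
3,1,3,1
3,3,1,1
[13] 1,3,1,2
0,1,2,2
3,1,3,1
3,3,1,1
[14] 2,0,2,2
0,2,2,2
3,1,3,1
3,3,1,1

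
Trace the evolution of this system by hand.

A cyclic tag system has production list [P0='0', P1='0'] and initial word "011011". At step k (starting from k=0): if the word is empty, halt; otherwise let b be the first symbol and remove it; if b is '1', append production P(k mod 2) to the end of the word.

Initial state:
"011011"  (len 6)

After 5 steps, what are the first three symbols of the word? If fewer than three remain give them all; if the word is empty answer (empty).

t=0: "011011"  (len 6)
t=1: "11011"  (len 5)
t=2: "10110"  (len 5)
t=3: "01100"  (len 5)
t=4: "1100"  (len 4)
t=5: "1000"  (len 4)

100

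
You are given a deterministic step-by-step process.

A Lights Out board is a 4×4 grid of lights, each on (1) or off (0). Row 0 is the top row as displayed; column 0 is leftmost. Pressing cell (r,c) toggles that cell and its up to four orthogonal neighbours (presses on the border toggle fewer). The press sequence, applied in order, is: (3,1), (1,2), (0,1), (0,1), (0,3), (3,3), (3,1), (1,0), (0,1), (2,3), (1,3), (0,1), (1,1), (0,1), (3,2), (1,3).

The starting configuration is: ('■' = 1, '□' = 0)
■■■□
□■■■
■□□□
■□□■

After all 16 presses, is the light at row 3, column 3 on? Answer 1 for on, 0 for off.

step 0: ■■■□
□■■■
■□□□
■□□■
step 1: ■■■□
□■■■
■■□□
□■■■
step 2: ■■□□
□□□□
■■■□
□■■■
step 3: □□■□
□■□□
■■■□
□■■■
step 4: ■■□□
□□□□
■■■□
□■■■
step 5: ■■■■
□□□■
■■■□
□■■■
step 6: ■■■■
□□□■
■■■■
□■□□
step 7: ■■■■
□□□■
■□■■
■□■□
step 8: □■■■
■■□■
□□■■
■□■□
step 9: ■□□■
■□□■
□□■■
■□■□
step 10: ■□□■
■□□□
□□□□
■□■■
step 11: ■□□□
■□■■
□□□■
■□■■
step 12: □■■□
■■■■
□□□■
■□■■
step 13: □□■□
□□□■
□■□■
■□■■
step 14: ■■□□
□■□■
□■□■
■□■■
step 15: ■■□□
□■□■
□■■■
■■□□
step 16: ■■□■
□■■□
□■■□
■■□□

0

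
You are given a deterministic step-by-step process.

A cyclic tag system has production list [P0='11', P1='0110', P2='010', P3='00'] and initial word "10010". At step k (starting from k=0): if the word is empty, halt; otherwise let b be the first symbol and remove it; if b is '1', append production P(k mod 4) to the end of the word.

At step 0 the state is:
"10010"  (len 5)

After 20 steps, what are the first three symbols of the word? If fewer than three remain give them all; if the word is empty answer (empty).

001

0) "10010"  (len 5)
1) "001011"  (len 6)
2) "01011"  (len 5)
3) "1011"  (len 4)
4) "01100"  (len 5)
5) "1100"  (len 4)
6) "1000110"  (len 7)
7) "000110010"  (len 9)
8) "00110010"  (len 8)
9) "0110010"  (len 7)
10) "110010"  (len 6)
11) "10010010"  (len 8)
12) "001001000"  (len 9)
13) "01001000"  (len 8)
14) "1001000"  (len 7)
15) "001000010"  (len 9)
16) "01000010"  (len 8)
17) "1000010"  (len 7)
18) "0000100110"  (len 10)
19) "000100110"  (len 9)
20) "00100110"  (len 8)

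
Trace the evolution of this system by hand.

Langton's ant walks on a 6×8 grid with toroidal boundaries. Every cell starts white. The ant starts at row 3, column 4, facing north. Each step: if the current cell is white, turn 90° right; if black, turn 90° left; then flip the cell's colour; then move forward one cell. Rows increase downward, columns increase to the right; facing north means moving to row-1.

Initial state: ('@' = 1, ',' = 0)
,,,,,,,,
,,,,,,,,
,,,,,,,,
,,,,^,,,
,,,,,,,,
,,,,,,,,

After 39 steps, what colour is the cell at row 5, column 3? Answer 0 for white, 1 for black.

1

step 0: ,,,,,,,,
,,,,,,,,
,,,,,,,,
,,,,^,,,
,,,,,,,,
,,,,,,,,
step 1: ,,,,,,,,
,,,,,,,,
,,,,,,,,
,,,,@>,,
,,,,,,,,
,,,,,,,,
step 2: ,,,,,,,,
,,,,,,,,
,,,,,,,,
,,,,@@,,
,,,,,v,,
,,,,,,,,
step 3: ,,,,,,,,
,,,,,,,,
,,,,,,,,
,,,,@@,,
,,,,<@,,
,,,,,,,,
step 4: ,,,,,,,,
,,,,,,,,
,,,,,,,,
,,,,^@,,
,,,,@@,,
,,,,,,,,
step 5: ,,,,,,,,
,,,,,,,,
,,,,,,,,
,,,<,@,,
,,,,@@,,
,,,,,,,,
step 6: ,,,,,,,,
,,,,,,,,
,,,^,,,,
,,,@,@,,
,,,,@@,,
,,,,,,,,
step 7: ,,,,,,,,
,,,,,,,,
,,,@>,,,
,,,@,@,,
,,,,@@,,
,,,,,,,,
step 8: ,,,,,,,,
,,,,,,,,
,,,@@,,,
,,,@v@,,
,,,,@@,,
,,,,,,,,
step 9: ,,,,,,,,
,,,,,,,,
,,,@@,,,
,,,<@@,,
,,,,@@,,
,,,,,,,,
step 10: ,,,,,,,,
,,,,,,,,
,,,@@,,,
,,,,@@,,
,,,v@@,,
,,,,,,,,
step 11: ,,,,,,,,
,,,,,,,,
,,,@@,,,
,,,,@@,,
,,<@@@,,
,,,,,,,,
step 12: ,,,,,,,,
,,,,,,,,
,,,@@,,,
,,^,@@,,
,,@@@@,,
,,,,,,,,
step 13: ,,,,,,,,
,,,,,,,,
,,,@@,,,
,,@>@@,,
,,@@@@,,
,,,,,,,,
step 14: ,,,,,,,,
,,,,,,,,
,,,@@,,,
,,@@@@,,
,,@v@@,,
,,,,,,,,
step 15: ,,,,,,,,
,,,,,,,,
,,,@@,,,
,,@@@@,,
,,@,>@,,
,,,,,,,,
step 16: ,,,,,,,,
,,,,,,,,
,,,@@,,,
,,@@^@,,
,,@,,@,,
,,,,,,,,
step 17: ,,,,,,,,
,,,,,,,,
,,,@@,,,
,,@<,@,,
,,@,,@,,
,,,,,,,,
step 18: ,,,,,,,,
,,,,,,,,
,,,@@,,,
,,@,,@,,
,,@v,@,,
,,,,,,,,
step 19: ,,,,,,,,
,,,,,,,,
,,,@@,,,
,,@,,@,,
,,<@,@,,
,,,,,,,,
step 20: ,,,,,,,,
,,,,,,,,
,,,@@,,,
,,@,,@,,
,,,@,@,,
,,v,,,,,
step 21: ,,,,,,,,
,,,,,,,,
,,,@@,,,
,,@,,@,,
,,,@,@,,
,<@,,,,,
step 22: ,,,,,,,,
,,,,,,,,
,,,@@,,,
,,@,,@,,
,^,@,@,,
,@@,,,,,
step 23: ,,,,,,,,
,,,,,,,,
,,,@@,,,
,,@,,@,,
,@>@,@,,
,@@,,,,,
step 24: ,,,,,,,,
,,,,,,,,
,,,@@,,,
,,@,,@,,
,@@@,@,,
,@v,,,,,
step 25: ,,,,,,,,
,,,,,,,,
,,,@@,,,
,,@,,@,,
,@@@,@,,
,@,>,,,,
step 26: ,,,v,,,,
,,,,,,,,
,,,@@,,,
,,@,,@,,
,@@@,@,,
,@,@,,,,
step 27: ,,<@,,,,
,,,,,,,,
,,,@@,,,
,,@,,@,,
,@@@,@,,
,@,@,,,,
step 28: ,,@@,,,,
,,,,,,,,
,,,@@,,,
,,@,,@,,
,@@@,@,,
,@^@,,,,
step 29: ,,@@,,,,
,,,,,,,,
,,,@@,,,
,,@,,@,,
,@@@,@,,
,@@>,,,,
step 30: ,,@@,,,,
,,,,,,,,
,,,@@,,,
,,@,,@,,
,@@^,@,,
,@@,,,,,
step 31: ,,@@,,,,
,,,,,,,,
,,,@@,,,
,,@,,@,,
,@<,,@,,
,@@,,,,,
step 32: ,,@@,,,,
,,,,,,,,
,,,@@,,,
,,@,,@,,
,@,,,@,,
,@v,,,,,
step 33: ,,@@,,,,
,,,,,,,,
,,,@@,,,
,,@,,@,,
,@,,,@,,
,@,>,,,,
step 34: ,,@v,,,,
,,,,,,,,
,,,@@,,,
,,@,,@,,
,@,,,@,,
,@,@,,,,
step 35: ,,@,>,,,
,,,,,,,,
,,,@@,,,
,,@,,@,,
,@,,,@,,
,@,@,,,,
step 36: ,,@,@,,,
,,,,v,,,
,,,@@,,,
,,@,,@,,
,@,,,@,,
,@,@,,,,
step 37: ,,@,@,,,
,,,<@,,,
,,,@@,,,
,,@,,@,,
,@,,,@,,
,@,@,,,,
step 38: ,,@^@,,,
,,,@@,,,
,,,@@,,,
,,@,,@,,
,@,,,@,,
,@,@,,,,
step 39: ,,@@>,,,
,,,@@,,,
,,,@@,,,
,,@,,@,,
,@,,,@,,
,@,@,,,,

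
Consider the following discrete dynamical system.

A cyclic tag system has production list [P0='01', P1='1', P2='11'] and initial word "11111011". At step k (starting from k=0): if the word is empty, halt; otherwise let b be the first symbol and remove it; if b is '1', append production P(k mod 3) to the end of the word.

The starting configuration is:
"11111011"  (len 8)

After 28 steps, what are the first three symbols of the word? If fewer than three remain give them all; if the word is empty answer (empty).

011

step 0: "11111011"  (len 8)
step 1: "111101101"  (len 9)
step 2: "111011011"  (len 9)
step 3: "1101101111"  (len 10)
step 4: "10110111101"  (len 11)
step 5: "01101111011"  (len 11)
step 6: "1101111011"  (len 10)
step 7: "10111101101"  (len 11)
step 8: "01111011011"  (len 11)
step 9: "1111011011"  (len 10)
step 10: "11101101101"  (len 11)
step 11: "11011011011"  (len 11)
step 12: "101101101111"  (len 12)
step 13: "0110110111101"  (len 13)
step 14: "110110111101"  (len 12)
step 15: "1011011110111"  (len 13)
step 16: "01101111011101"  (len 14)
step 17: "1101111011101"  (len 13)
step 18: "10111101110111"  (len 14)
step 19: "011110111011101"  (len 15)
step 20: "11110111011101"  (len 14)
step 21: "111011101110111"  (len 15)
step 22: "1101110111011101"  (len 16)
step 23: "1011101110111011"  (len 16)
step 24: "01110111011101111"  (len 17)
step 25: "1110111011101111"  (len 16)
step 26: "1101110111011111"  (len 16)
step 27: "10111011101111111"  (len 17)
step 28: "011101110111111101"  (len 18)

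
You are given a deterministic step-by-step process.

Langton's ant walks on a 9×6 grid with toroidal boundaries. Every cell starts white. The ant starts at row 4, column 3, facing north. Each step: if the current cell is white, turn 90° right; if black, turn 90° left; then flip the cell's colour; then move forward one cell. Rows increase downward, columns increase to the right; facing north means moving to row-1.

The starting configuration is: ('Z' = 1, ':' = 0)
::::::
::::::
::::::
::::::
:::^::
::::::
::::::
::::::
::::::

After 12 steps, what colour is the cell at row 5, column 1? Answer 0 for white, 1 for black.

1

step 0: ::::::
::::::
::::::
::::::
:::^::
::::::
::::::
::::::
::::::
step 1: ::::::
::::::
::::::
::::::
:::Z>:
::::::
::::::
::::::
::::::
step 2: ::::::
::::::
::::::
::::::
:::ZZ:
::::v:
::::::
::::::
::::::
step 3: ::::::
::::::
::::::
::::::
:::ZZ:
:::<Z:
::::::
::::::
::::::
step 4: ::::::
::::::
::::::
::::::
:::^Z:
:::ZZ:
::::::
::::::
::::::
step 5: ::::::
::::::
::::::
::::::
::<:Z:
:::ZZ:
::::::
::::::
::::::
step 6: ::::::
::::::
::::::
::^:::
::Z:Z:
:::ZZ:
::::::
::::::
::::::
step 7: ::::::
::::::
::::::
::Z>::
::Z:Z:
:::ZZ:
::::::
::::::
::::::
step 8: ::::::
::::::
::::::
::ZZ::
::ZvZ:
:::ZZ:
::::::
::::::
::::::
step 9: ::::::
::::::
::::::
::ZZ::
::<ZZ:
:::ZZ:
::::::
::::::
::::::
step 10: ::::::
::::::
::::::
::ZZ::
:::ZZ:
::vZZ:
::::::
::::::
::::::
step 11: ::::::
::::::
::::::
::ZZ::
:::ZZ:
:<ZZZ:
::::::
::::::
::::::
step 12: ::::::
::::::
::::::
::ZZ::
:^:ZZ:
:ZZZZ:
::::::
::::::
::::::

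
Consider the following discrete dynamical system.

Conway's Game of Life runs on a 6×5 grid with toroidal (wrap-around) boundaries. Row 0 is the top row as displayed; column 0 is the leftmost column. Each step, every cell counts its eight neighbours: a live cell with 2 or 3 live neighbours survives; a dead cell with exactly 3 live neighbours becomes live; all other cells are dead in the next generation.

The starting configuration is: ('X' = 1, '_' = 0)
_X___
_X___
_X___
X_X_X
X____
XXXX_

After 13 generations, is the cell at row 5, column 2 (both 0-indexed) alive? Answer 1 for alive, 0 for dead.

[0] _X___
_X___
_X___
X_X_X
X____
XXXX_
[1] _____
XXX__
_XX__
X___X
_____
X_X_X
[2] __XXX
X_X__
__XXX
XX___
_X_X_
_____
[3] _XXXX
X____
__XXX
XX___
XXX__
____X
[4] _XXXX
X____
__XXX
_____
__X_X
____X
[5] _XXXX
X____
___XX
__X_X
___X_
_X__X
[6] _XXXX
XX___
X__XX
__X_X
X_XXX
_X__X
[7] ___XX
_____
__XX_
__X__
__X__
_____
[8] _____
__X_X
__XX_
_XX__
_____
___X_
[9] ___X_
__X__
_____
_XXX_
__X__
_____
[10] _____
_____
_X_X_
_XXX_
_XXX_
_____
[11] _____
_____
_X_X_
X___X
_X_X_
__X__
[12] _____
_____
X___X
XX_XX
XXXXX
__X__
[13] _____
_____
_X_X_
_____
_____
X_X_X

1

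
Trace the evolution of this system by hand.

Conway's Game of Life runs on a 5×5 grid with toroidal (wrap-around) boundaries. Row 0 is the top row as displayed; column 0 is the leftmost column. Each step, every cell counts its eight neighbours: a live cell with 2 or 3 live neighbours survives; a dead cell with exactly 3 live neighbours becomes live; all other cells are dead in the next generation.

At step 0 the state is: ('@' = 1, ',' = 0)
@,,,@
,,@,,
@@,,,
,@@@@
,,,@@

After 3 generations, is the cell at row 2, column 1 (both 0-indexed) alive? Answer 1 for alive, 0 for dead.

gen 0: @,,,@
,,@,,
@@,,,
,@@@@
,,,@@
gen 1: @,,,@
,,,,@
@,,,@
,@,,,
,@,,,
gen 2: @,,,@
,,,@,
@,,,@
,@,,,
,@,,,
gen 3: @,,,@
,,,@,
@,,,@
,@,,,
,@,,,

0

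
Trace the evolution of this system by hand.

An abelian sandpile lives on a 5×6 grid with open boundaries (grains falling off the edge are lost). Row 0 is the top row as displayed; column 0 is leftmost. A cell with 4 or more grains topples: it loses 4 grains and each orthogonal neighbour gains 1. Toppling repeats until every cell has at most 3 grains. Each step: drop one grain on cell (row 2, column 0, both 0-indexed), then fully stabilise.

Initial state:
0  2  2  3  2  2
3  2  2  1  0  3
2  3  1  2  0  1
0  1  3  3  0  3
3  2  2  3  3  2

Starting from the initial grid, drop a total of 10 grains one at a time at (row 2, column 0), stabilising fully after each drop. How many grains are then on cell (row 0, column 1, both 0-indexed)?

3

k=0  0  2  2  3  2  2
3  2  2  1  0  3
2  3  1  2  0  1
0  1  3  3  0  3
3  2  2  3  3  2
k=1  0  2  2  3  2  2
3  2  2  1  0  3
3  3  1  2  0  1
0  1  3  3  0  3
3  2  2  3  3  2
k=2  1  3  2  3  2  2
1  0  3  1  0  3
2  1  2  2  0  1
1  2  3  3  0  3
3  2  2  3  3  2
k=3  1  3  2  3  2  2
1  0  3  1  0  3
3  1  2  2  0  1
1  2  3  3  0  3
3  2  2  3  3  2
k=4  1  3  2  3  2  2
2  0  3  1  0  3
0  2  2  2  0  1
2  2  3  3  0  3
3  2  2  3  3  2
k=5  1  3  2  3  2  2
2  0  3  1  0  3
1  2  2  2  0  1
2  2  3  3  0  3
3  2  2  3  3  2
k=6  1  3  2  3  2  2
2  0  3  1  0  3
2  2  2  2  0  1
2  2  3  3  0  3
3  2  2  3  3  2
k=7  1  3  2  3  2  2
2  0  3  1  0  3
3  2  2  2  0  1
2  2  3  3  0  3
3  2  2  3  3  2
k=8  1  3  2  3  2  2
3  0  3  1  0  3
0  3  2  2  0  1
3  2  3  3  0  3
3  2  2  3  3  2
k=9  1  3  2  3  2  2
3  0  3  1  0  3
1  3  2  2  0  1
3  2  3  3  0  3
3  2  2  3  3  2
k=10  1  3  2  3  2  2
3  0  3  1  0  3
2  3  2  2  0  1
3  2  3  3  0  3
3  2  2  3  3  2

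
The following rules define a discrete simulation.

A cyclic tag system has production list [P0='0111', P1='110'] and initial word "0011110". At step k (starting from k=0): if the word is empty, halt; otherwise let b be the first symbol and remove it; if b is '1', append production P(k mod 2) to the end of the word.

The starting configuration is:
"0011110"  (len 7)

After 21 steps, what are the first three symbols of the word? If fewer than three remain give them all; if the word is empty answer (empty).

011

[0] "0011110"  (len 7)
[1] "011110"  (len 6)
[2] "11110"  (len 5)
[3] "11100111"  (len 8)
[4] "1100111110"  (len 10)
[5] "1001111100111"  (len 13)
[6] "001111100111110"  (len 15)
[7] "01111100111110"  (len 14)
[8] "1111100111110"  (len 13)
[9] "1111001111100111"  (len 16)
[10] "111001111100111110"  (len 18)
[11] "110011111001111100111"  (len 21)
[12] "10011111001111100111110"  (len 23)
[13] "00111110011111001111100111"  (len 26)
[14] "0111110011111001111100111"  (len 25)
[15] "111110011111001111100111"  (len 24)
[16] "11110011111001111100111110"  (len 26)
[17] "11100111110011111001111100111"  (len 29)
[18] "1100111110011111001111100111110"  (len 31)
[19] "1001111100111110011111001111100111"  (len 34)
[20] "001111100111110011111001111100111110"  (len 36)
[21] "01111100111110011111001111100111110"  (len 35)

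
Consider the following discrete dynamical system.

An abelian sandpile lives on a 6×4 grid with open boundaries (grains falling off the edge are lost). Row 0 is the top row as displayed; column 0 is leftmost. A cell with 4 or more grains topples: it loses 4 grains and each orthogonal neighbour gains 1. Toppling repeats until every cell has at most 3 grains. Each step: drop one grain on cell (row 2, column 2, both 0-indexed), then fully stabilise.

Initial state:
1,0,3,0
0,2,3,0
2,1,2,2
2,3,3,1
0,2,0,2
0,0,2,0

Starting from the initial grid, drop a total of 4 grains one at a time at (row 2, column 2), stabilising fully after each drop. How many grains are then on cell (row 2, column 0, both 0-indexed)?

0) 1,0,3,0
0,2,3,0
2,1,2,2
2,3,3,1
0,2,0,2
0,0,2,0
1) 1,0,3,0
0,2,3,0
2,1,3,2
2,3,3,1
0,2,0,2
0,0,2,0
2) 1,1,0,1
0,3,1,1
2,3,2,3
3,0,1,2
0,3,1,2
0,0,2,0
3) 1,1,0,1
0,3,1,1
2,3,3,3
3,0,1,2
0,3,1,2
0,0,2,0
4) 1,2,0,1
1,0,3,2
3,1,2,0
3,1,2,3
0,3,1,2
0,0,2,0

3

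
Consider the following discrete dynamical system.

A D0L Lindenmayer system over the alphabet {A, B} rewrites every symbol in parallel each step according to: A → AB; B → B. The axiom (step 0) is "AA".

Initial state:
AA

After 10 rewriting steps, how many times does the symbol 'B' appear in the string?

0) AA
1) ABAB
2) ABBABB
3) ABBBABBB
4) ABBBBABBBB
5) ABBBBBABBBBB
6) ABBBBBBABBBBBB
7) ABBBBBBBABBBBBBB
8) ABBBBBBBBABBBBBBBB
9) ABBBBBBBBBABBBBBBBBB
10) ABBBBBBBBBBABBBBBBBBBB

20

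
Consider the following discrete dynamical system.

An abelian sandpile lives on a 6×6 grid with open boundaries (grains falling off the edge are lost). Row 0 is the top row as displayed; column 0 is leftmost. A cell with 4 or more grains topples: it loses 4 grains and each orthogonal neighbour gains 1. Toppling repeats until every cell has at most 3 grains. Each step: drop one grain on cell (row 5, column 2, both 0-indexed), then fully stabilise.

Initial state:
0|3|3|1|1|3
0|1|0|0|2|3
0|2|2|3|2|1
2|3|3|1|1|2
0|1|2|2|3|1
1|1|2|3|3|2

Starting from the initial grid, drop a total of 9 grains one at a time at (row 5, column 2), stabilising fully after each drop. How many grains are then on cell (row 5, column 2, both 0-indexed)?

0

0) 0|3|3|1|1|3
0|1|0|0|2|3
0|2|2|3|2|1
2|3|3|1|1|2
0|1|2|2|3|1
1|1|2|3|3|2
1) 0|3|3|1|1|3
0|1|0|0|2|3
0|2|2|3|2|1
2|3|3|1|1|2
0|1|2|2|3|1
1|1|3|3|3|2
2) 0|3|3|1|1|3
0|1|0|0|2|3
0|3|3|3|2|1
3|0|1|3|2|2
0|3|1|1|1|2
1|2|2|2|1|3
3) 0|3|3|1|1|3
0|1|0|0|2|3
0|3|3|3|2|1
3|0|1|3|2|2
0|3|1|1|1|2
1|2|3|2|1|3
4) 0|3|3|1|1|3
0|1|0|0|2|3
0|3|3|3|2|1
3|0|1|3|2|2
0|3|2|1|1|2
1|3|0|3|1|3
5) 0|3|3|1|1|3
0|1|0|0|2|3
0|3|3|3|2|1
3|0|1|3|2|2
0|3|2|1|1|2
1|3|1|3|1|3
6) 0|3|3|1|1|3
0|1|0|0|2|3
0|3|3|3|2|1
3|0|1|3|2|2
0|3|2|1|1|2
1|3|2|3|1|3
7) 0|3|3|1|1|3
0|1|0|0|2|3
0|3|3|3|2|1
3|0|1|3|2|2
0|3|2|1|1|2
1|3|3|3|1|3
8) 0|3|3|1|1|3
0|1|0|0|2|3
0|3|3|3|2|1
3|1|2|3|2|2
1|1|0|3|1|2
2|1|3|0|2|3
9) 0|3|3|1|1|3
0|1|0|0|2|3
0|3|3|3|2|1
3|1|2|3|2|2
1|1|1|3|1|2
2|2|0|1|2|3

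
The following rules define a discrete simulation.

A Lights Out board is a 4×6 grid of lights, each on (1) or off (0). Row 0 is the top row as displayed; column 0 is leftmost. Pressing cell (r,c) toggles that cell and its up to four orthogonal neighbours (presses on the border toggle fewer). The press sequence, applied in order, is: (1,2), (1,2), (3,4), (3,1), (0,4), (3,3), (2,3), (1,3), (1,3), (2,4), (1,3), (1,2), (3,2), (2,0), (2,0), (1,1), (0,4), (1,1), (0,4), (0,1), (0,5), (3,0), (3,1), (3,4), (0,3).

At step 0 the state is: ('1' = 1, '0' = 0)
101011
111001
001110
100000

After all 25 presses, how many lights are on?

t=0: 101011
111001
001110
100000
t=1: 100011
100101
000110
100000
t=2: 101011
111001
001110
100000
t=3: 101011
111001
001100
100111
t=4: 101011
111001
011100
011111
t=5: 101100
111011
011100
011111
t=6: 101100
111011
011000
010001
t=7: 101100
111111
010110
010101
t=8: 101000
110001
010010
010101
t=9: 101100
111111
010110
010101
t=10: 101100
111101
010001
010111
t=11: 101000
110011
010101
010111
t=12: 100000
101111
011101
010111
t=13: 100000
101111
010101
001011
t=14: 100000
001111
100101
101011
t=15: 100000
101111
010101
001011
t=16: 110000
010111
000101
001011
t=17: 110111
010101
000101
001011
t=18: 100111
101101
010101
001011
t=19: 100000
101111
010101
001011
t=20: 011000
111111
010101
001011
t=21: 011011
111110
010101
001011
t=22: 011011
111110
110101
111011
t=23: 011011
111110
100101
000011
t=24: 011011
111110
100111
000100
t=25: 010101
111010
100111
000100

12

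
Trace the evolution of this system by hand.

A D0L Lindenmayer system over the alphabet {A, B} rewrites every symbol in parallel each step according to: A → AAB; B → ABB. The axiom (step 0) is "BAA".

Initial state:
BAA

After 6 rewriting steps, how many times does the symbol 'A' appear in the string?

1094

t=0: BAA
t=1: ABBAABAAB
t=2: AABABBABBAABAABABBAABAABABB
t=3: AABAABABBAABABBABBAABABBABBAABAABABBAABAABABBAABABBABBAABAABABBAABAABABBAABABBABB
t=4: AABAABABBAABAABABBAABABBABBAABAABABBAABABBABBAABABBABBAABA…BABBAABAABABBAABAABABBAABABBABBAABAABABBAABABBABBAABABBABB  (len 243)
t=5: AABAABABBAABAABABBAABABBABBAABAABABBAABAABABBAABABBABBAABA…BABBAABAABABBAABABBABBAABABBABBAABAABABBAABABBABBAABABBABB  (len 729)
t=6: AABAABABBAABAABABBAABABBABBAABAABABBAABAABABBAABABBABBAABA…BABBAABAABABBAABABBABBAABABBABBAABAABABBAABABBABBAABABBABB  (len 2187)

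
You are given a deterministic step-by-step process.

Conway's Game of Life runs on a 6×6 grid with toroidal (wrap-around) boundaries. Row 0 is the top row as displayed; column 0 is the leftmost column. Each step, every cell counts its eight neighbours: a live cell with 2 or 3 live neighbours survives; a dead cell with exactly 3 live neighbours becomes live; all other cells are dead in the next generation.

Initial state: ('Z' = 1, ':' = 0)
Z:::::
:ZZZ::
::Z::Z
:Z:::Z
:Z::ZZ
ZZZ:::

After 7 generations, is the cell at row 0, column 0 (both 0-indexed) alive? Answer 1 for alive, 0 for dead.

0) Z:::::
:ZZZ::
::Z::Z
:Z:::Z
:Z::ZZ
ZZZ:::
1) Z::Z::
ZZZZ::
:::ZZ:
:ZZ::Z
::::ZZ
::Z:::
2) Z::Z::
ZZ:::Z
::::ZZ
Z:Z::Z
ZZZZZZ
:::ZZZ
3) :ZZZ::
:Z::::
::::Z:
::Z:::
::::::
::::::
4) :ZZ:::
:Z:Z::
::::::
::::::
::::::
::Z:::
5) :Z:Z::
:Z::::
::::::
::::::
::::::
:ZZ:::
6) ZZ::::
::Z:::
::::::
::::::
::::::
:ZZ:::
7) Z:::::
:Z::::
::::::
::::::
::::::
ZZZ:::

1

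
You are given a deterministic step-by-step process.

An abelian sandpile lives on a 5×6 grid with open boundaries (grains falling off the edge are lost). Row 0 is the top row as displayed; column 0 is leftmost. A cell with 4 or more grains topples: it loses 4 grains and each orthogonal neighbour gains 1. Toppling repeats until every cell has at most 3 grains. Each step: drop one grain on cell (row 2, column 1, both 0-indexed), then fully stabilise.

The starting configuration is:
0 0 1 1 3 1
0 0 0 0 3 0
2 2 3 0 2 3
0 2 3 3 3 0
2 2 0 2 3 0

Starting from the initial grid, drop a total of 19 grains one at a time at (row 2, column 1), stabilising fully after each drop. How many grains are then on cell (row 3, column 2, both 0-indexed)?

0

gen 0: 0 0 1 1 3 1
0 0 0 0 3 0
2 2 3 0 2 3
0 2 3 3 3 0
2 2 0 2 3 0
gen 1: 0 0 1 1 3 1
0 0 0 0 3 0
2 3 3 0 2 3
0 2 3 3 3 0
2 2 0 2 3 0
gen 2: 0 0 1 1 3 1
0 1 1 0 3 0
3 2 1 2 3 3
1 0 2 2 1 1
2 3 2 0 1 1
gen 3: 0 0 1 1 3 1
0 1 1 0 3 0
3 3 1 2 3 3
1 0 2 2 1 1
2 3 2 0 1 1
gen 4: 0 0 1 1 3 1
1 2 1 0 3 0
0 1 2 2 3 3
2 1 2 2 1 1
2 3 2 0 1 1
gen 5: 0 0 1 1 3 1
1 2 1 0 3 0
0 2 2 2 3 3
2 1 2 2 1 1
2 3 2 0 1 1
gen 6: 0 0 1 1 3 1
1 2 1 0 3 0
0 3 2 2 3 3
2 1 2 2 1 1
2 3 2 0 1 1
gen 7: 0 0 1 1 3 1
1 3 1 0 3 0
1 0 3 2 3 3
2 2 2 2 1 1
2 3 2 0 1 1
gen 8: 0 0 1 1 3 1
1 3 1 0 3 0
1 1 3 2 3 3
2 2 2 2 1 1
2 3 2 0 1 1
gen 9: 0 0 1 1 3 1
1 3 1 0 3 0
1 2 3 2 3 3
2 2 2 2 1 1
2 3 2 0 1 1
gen 10: 0 0 1 1 3 1
1 3 1 0 3 0
1 3 3 2 3 3
2 2 2 2 1 1
2 3 2 0 1 1
gen 11: 0 1 1 1 3 1
2 0 3 0 3 0
2 2 0 3 3 3
2 3 3 2 1 1
2 3 2 0 1 1
gen 12: 0 1 1 1 3 1
2 0 3 0 3 0
2 3 0 3 3 3
2 3 3 2 1 1
2 3 2 0 1 1
gen 13: 0 1 1 1 3 1
2 1 3 0 3 0
3 1 2 3 3 3
3 2 1 3 1 1
3 1 0 1 1 1
gen 14: 0 1 1 1 3 1
2 1 3 0 3 0
3 2 2 3 3 3
3 2 1 3 1 1
3 1 0 1 1 1
gen 15: 0 1 1 1 3 1
2 1 3 0 3 0
3 3 2 3 3 3
3 2 1 3 1 1
3 1 0 1 1 1
gen 16: 0 1 1 1 3 1
3 2 3 0 3 0
1 2 3 3 3 3
2 0 2 3 1 1
0 3 0 1 1 1
gen 17: 0 1 1 1 3 1
3 2 3 0 3 0
1 3 3 3 3 3
2 0 2 3 1 1
0 3 0 1 1 1
gen 18: 1 2 2 2 0 2
0 1 1 3 1 2
3 2 3 2 2 0
2 2 0 1 3 2
0 3 1 2 1 1
gen 19: 1 2 2 2 0 2
0 1 1 3 1 2
3 3 3 2 2 0
2 2 0 1 3 2
0 3 1 2 1 1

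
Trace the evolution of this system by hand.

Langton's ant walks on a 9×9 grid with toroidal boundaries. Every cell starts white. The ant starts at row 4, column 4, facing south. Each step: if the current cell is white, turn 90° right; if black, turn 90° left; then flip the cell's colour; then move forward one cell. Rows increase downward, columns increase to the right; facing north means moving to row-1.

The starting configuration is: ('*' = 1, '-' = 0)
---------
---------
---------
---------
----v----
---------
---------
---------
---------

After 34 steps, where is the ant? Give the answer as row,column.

[0] ---------
---------
---------
---------
----v----
---------
---------
---------
---------
[1] ---------
---------
---------
---------
---<*----
---------
---------
---------
---------
[2] ---------
---------
---------
---^-----
---**----
---------
---------
---------
---------
[3] ---------
---------
---------
---*>----
---**----
---------
---------
---------
---------
[4] ---------
---------
---------
---**----
---*v----
---------
---------
---------
---------
[5] ---------
---------
---------
---**----
---*->---
---------
---------
---------
---------
[6] ---------
---------
---------
---**----
---*-*---
-----v---
---------
---------
---------
[7] ---------
---------
---------
---**----
---*-*---
----<*---
---------
---------
---------
[8] ---------
---------
---------
---**----
---*^*---
----**---
---------
---------
---------
[9] ---------
---------
---------
---**----
---**>---
----**---
---------
---------
---------
[10] ---------
---------
---------
---**^---
---**----
----**---
---------
---------
---------
[11] ---------
---------
---------
---***>--
---**----
----**---
---------
---------
---------
[12] ---------
---------
---------
---****--
---**-v--
----**---
---------
---------
---------
[13] ---------
---------
---------
---****--
---**<*--
----**---
---------
---------
---------
[14] ---------
---------
---------
---**^*--
---****--
----**---
---------
---------
---------
[15] ---------
---------
---------
---*<-*--
---****--
----**---
---------
---------
---------
[16] ---------
---------
---------
---*--*--
---*v**--
----**---
---------
---------
---------
[17] ---------
---------
---------
---*--*--
---*->*--
----**---
---------
---------
---------
[18] ---------
---------
---------
---*-^*--
---*--*--
----**---
---------
---------
---------
[19] ---------
---------
---------
---*-*>--
---*--*--
----**---
---------
---------
---------
[20] ---------
---------
------^--
---*-*---
---*--*--
----**---
---------
---------
---------
[21] ---------
---------
------*>-
---*-*---
---*--*--
----**---
---------
---------
---------
[22] ---------
---------
------**-
---*-*-v-
---*--*--
----**---
---------
---------
---------
[23] ---------
---------
------**-
---*-*<*-
---*--*--
----**---
---------
---------
---------
[24] ---------
---------
------^*-
---*-***-
---*--*--
----**---
---------
---------
---------
[25] ---------
---------
-----<-*-
---*-***-
---*--*--
----**---
---------
---------
---------
[26] ---------
-----^---
-----*-*-
---*-***-
---*--*--
----**---
---------
---------
---------
[27] ---------
-----*>--
-----*-*-
---*-***-
---*--*--
----**---
---------
---------
---------
[28] ---------
-----**--
-----*v*-
---*-***-
---*--*--
----**---
---------
---------
---------
[29] ---------
-----**--
-----<**-
---*-***-
---*--*--
----**---
---------
---------
---------
[30] ---------
-----**--
------**-
---*-v**-
---*--*--
----**---
---------
---------
---------
[31] ---------
-----**--
------**-
---*-->*-
---*--*--
----**---
---------
---------
---------
[32] ---------
-----**--
------^*-
---*---*-
---*--*--
----**---
---------
---------
---------
[33] ---------
-----**--
-----<-*-
---*---*-
---*--*--
----**---
---------
---------
---------
[34] ---------
-----^*--
-----*-*-
---*---*-
---*--*--
----**---
---------
---------
---------

1,5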